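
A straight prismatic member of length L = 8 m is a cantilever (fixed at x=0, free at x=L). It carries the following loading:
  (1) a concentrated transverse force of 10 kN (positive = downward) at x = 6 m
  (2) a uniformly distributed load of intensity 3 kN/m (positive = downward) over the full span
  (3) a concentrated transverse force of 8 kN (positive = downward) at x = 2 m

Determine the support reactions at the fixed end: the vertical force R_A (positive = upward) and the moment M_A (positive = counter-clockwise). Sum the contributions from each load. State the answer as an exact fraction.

Load 1 — point force P=10 kN at a=6 m (b=L-a=2):
  R_A = P = 10 kN
  M_A = Pa = 10·6 = 60 kN·m
Load 2 — uniform load w=3 kN/m over full span:
  R_A = wL = 3·8 = 24 kN
  M_A = wL²/2 = 3·8²/2 = 96 kN·m
Load 3 — point force P=8 kN at a=2 m (b=L-a=6):
  R_A = P = 8 kN
  M_A = Pa = 8·2 = 16 kN·m
Superposition: R_A = 42 kN, M_A = 172 kN·m

R_A = 42 kN, M_A = 172 kN·m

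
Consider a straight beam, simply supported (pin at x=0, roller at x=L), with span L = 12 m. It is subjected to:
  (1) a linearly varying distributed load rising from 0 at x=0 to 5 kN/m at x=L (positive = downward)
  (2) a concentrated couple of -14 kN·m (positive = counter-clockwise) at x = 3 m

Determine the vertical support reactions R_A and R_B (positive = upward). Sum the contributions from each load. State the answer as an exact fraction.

Load 1 — triangular load w₀=5 kN/m (0→w₀ over full span):
  R_A = w₀L/6 = 5·12/6 = 10 kN
  R_B = w₀L/3 = 5·12/3 = 20 kN
Load 2 — applied couple M₀=-14 kN·m at a=3 m (b=L-a=9):
  R_A = M₀/L = (-14)/12 = -7/6 kN
  R_B = -M₀/L = -(-14)/12 = 7/6 kN
Superposition: R_A = 53/6 kN, R_B = 127/6 kN

R_A = 53/6 kN, R_B = 127/6 kN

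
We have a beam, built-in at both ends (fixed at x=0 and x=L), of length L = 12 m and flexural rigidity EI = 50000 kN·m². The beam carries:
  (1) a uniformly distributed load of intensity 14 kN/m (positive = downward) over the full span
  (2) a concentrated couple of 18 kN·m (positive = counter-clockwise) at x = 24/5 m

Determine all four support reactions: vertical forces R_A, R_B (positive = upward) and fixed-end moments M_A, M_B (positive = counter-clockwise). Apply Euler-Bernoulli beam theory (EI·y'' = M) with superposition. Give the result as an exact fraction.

Load 1 — uniform load w=14 kN/m over full span:
  R_A = wL/2 = 14·12/2 = 84 kN
  M_A = wL²/12 = 14·12²/12 = 168 kN·m
  R_B = wL/2 = 14·12/2 = 84 kN
  M_B = -wL²/12 = -14·12²/12 = -168 kN·m
Load 2 — applied couple M₀=18 kN·m at a=24/5 m (b=L-a=36/5):
  R_A = 6M₀ab/L³ = 6·18·(24/5)·(36/5)/12³ = 54/25 kN
  M_A = M₀b(2a-b)/L² = 18·(36/5)·(2·(24/5)-(36/5))/12² = 54/25 kN·m
  R_B = -6M₀ab/L³ = -6·18·(24/5)·(36/5)/12³ = -54/25 kN
  M_B = M₀a(2b-a)/L² = 18·(24/5)·(2·(36/5)-(24/5))/12² = 144/25 kN·m
Superposition: R_A = 2154/25 kN, M_A = 4254/25 kN·m, R_B = 2046/25 kN, M_B = -4056/25 kN·m

R_A = 2154/25 kN, M_A = 4254/25 kN·m, R_B = 2046/25 kN, M_B = -4056/25 kN·m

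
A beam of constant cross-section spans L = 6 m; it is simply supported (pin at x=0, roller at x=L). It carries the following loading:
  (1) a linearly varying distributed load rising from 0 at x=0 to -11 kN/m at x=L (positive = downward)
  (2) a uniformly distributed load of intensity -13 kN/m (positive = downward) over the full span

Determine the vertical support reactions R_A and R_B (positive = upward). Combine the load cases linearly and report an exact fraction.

R_A = -50 kN, R_B = -61 kN

Load 1 — triangular load w₀=-11 kN/m (0→w₀ over full span):
  R_A = w₀L/6 = (-11)·6/6 = -11 kN
  R_B = w₀L/3 = (-11)·6/3 = -22 kN
Load 2 — uniform load w=-13 kN/m over full span:
  R_A = wL/2 = (-13)·6/2 = -39 kN
  R_B = wL/2 = (-13)·6/2 = -39 kN
Superposition: R_A = -50 kN, R_B = -61 kN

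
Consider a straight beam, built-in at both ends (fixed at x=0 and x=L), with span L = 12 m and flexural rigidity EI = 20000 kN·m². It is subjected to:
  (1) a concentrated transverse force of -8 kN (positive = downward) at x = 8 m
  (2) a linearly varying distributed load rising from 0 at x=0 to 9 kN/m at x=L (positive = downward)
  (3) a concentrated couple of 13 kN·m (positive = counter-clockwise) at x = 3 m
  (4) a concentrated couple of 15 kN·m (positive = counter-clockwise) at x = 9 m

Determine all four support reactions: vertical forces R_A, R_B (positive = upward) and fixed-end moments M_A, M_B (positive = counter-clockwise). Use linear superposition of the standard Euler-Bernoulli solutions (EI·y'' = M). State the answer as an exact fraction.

R_A = 18091/1080 kN, M_A = 6901/180 kN·m, R_B = 31589/1080 kN, M_B = -8879/180 kN·m

Load 1 — point force P=-8 kN at a=8 m (b=L-a=4):
  R_A = Pb²(3a+b)/L³ = (-8)·4²·(3·8+4)/12³ = -56/27 kN
  M_A = Pab²/L² = (-8)·8·4²/12² = -64/9 kN·m
  R_B = Pa²(a+3b)/L³ = (-8)·8²·(8+3·4)/12³ = -160/27 kN
  M_B = -Pa²b/L² = -(-8)·8²·4/12² = 128/9 kN·m
Load 2 — triangular load w₀=9 kN/m (0→w₀ over full span):
  R_A = 3w₀L/20 = 3·9·12/20 = 81/5 kN
  M_A = w₀L²/30 = 9·12²/30 = 216/5 kN·m
  R_B = 7w₀L/20 = 7·9·12/20 = 189/5 kN
  M_B = -w₀L²/20 = -9·12²/20 = -324/5 kN·m
Load 3 — applied couple M₀=13 kN·m at a=3 m (b=L-a=9):
  R_A = 6M₀ab/L³ = 6·13·3·9/12³ = 39/32 kN
  M_A = M₀b(2a-b)/L² = 13·9·(2·3-9)/12² = -39/16 kN·m
  R_B = -6M₀ab/L³ = -6·13·3·9/12³ = -39/32 kN
  M_B = M₀a(2b-a)/L² = 13·3·(2·9-3)/12² = 65/16 kN·m
Load 4 — applied couple M₀=15 kN·m at a=9 m (b=L-a=3):
  R_A = 6M₀ab/L³ = 6·15·9·3/12³ = 45/32 kN
  M_A = M₀b(2a-b)/L² = 15·3·(2·9-3)/12² = 75/16 kN·m
  R_B = -6M₀ab/L³ = -6·15·9·3/12³ = -45/32 kN
  M_B = M₀a(2b-a)/L² = 15·9·(2·3-9)/12² = -45/16 kN·m
Superposition: R_A = 18091/1080 kN, M_A = 6901/180 kN·m, R_B = 31589/1080 kN, M_B = -8879/180 kN·m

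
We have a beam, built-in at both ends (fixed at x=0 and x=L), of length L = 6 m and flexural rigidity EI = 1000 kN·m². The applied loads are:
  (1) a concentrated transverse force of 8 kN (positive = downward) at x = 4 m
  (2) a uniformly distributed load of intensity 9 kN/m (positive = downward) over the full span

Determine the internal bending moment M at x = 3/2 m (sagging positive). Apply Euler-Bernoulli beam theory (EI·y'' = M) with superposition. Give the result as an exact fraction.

Load 1 — point force P=8 kN at a=4 m (b=L-a=2):
  M_1 = Pb²(3a+b)x/L³ - Pab²/L²  [x≤a] = 8·2²·(3·4+2)·(3/2)/6³ - 8·4·2²/6² = -4/9 kN·m
Load 2 — uniform load w=9 kN/m over full span:
  M_2 = wLx/2 - wL²/12 - wx²/2 = 9·6·(3/2)/2 - 9·6²/12 - 9·(3/2)²/2 = 27/8 kN·m
Superposition: M = Σ M_i = 211/72 kN·m ≈ 2.930556 kN·m

M(3/2) = 211/72 kN·m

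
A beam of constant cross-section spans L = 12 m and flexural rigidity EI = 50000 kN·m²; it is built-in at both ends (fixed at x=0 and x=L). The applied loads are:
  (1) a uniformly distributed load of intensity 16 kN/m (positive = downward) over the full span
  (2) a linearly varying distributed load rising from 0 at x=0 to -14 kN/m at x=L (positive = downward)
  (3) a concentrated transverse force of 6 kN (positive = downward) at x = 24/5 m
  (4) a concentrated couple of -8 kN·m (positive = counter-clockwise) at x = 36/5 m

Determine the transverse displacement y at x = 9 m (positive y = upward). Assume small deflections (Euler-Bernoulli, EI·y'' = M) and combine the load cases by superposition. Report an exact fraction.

y(9) = -21897/4000000 m

Load 1 — uniform load w=16 kN/m over full span:
  y_1 = -wx²(L-x)²/(24EI) = -16·9²·(12-9)²/(24·50000) = -243/25000 m
Load 2 — triangular load w₀=-14 kN/m (0→w₀ over full span):
  y_2 = -w₀x²(L-x)²(x+2L)/(120LEI) = -(-14)·9²·(12-9)²·(9+2·12)/(120·12·50000) = 18711/4000000 m
Load 3 — point force P=6 kN at a=24/5 m (b=L-a=36/5):
  y_3 = -Pa²(L-x)²(3bL-(3b+a)(L-x))/(6L³EI)  [x>a] = -6·(24/5)²·(12-9)²·(3·(36/5)·12-(3·(36/5)+(24/5))·(12-9))/(6·12³·50000) = -27/62500 m
Load 4 — applied couple M₀=-8 kN·m at a=36/5 m (b=L-a=24/5):
  y_4 = (R_Ax³/6 - M_Ax²/2 - M₀(x-a)²/2)/EI  [x>a] with R_A=-24/25, M_A=-64/25 = ((-24/25)·9³/6 - (-64/25)·9²/2 - (-8)·(9-(36/5))²/2)/50000 = 0 m
Superposition: y = Σ y_i = -21897/4000000 m ≈ -0.005474 m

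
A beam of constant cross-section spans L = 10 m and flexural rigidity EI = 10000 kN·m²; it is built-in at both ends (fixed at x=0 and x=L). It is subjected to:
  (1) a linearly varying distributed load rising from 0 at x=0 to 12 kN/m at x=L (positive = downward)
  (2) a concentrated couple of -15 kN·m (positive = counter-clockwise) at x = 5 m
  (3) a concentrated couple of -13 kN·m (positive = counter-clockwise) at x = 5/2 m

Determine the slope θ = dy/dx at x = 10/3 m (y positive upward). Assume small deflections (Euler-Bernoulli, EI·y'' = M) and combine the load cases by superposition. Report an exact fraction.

Load 1 — triangular load w₀=12 kN/m (0→w₀ over full span):
  θ_1 = -w₀(2x(L-x)(L-2x)(x+2L)+x²(L-x)²)/(120LEI) = -12·(2·(10/3)·(10-(10/3))·(10-2·(10/3))·((10/3)+2·10)+(10/3)²·(10-(10/3))²)/(120·10·10000) = -8/2025 rad
Load 2 — applied couple M₀=-15 kN·m at a=5 m (b=L-a=5):
  θ_2 = (R_Ax²/2 - M_Ax)/EI  [x≤a] with R_A=-9/4, M_A=-15/4 = ((-9/4)·(10/3)²/2 - (-15/4)·(10/3))/10000 = 0 rad
Load 3 — applied couple M₀=-13 kN·m at a=5/2 m (b=L-a=15/2):
  θ_3 = (R_Ax²/2 - M_Ax - M₀(x-a))/EI  [x>a] with R_A=-117/80, M_A=39/16 = ((-117/80)·(10/3)²/2 - (39/16)·(10/3) - (-13)·((10/3)-(5/2)))/10000 = -13/24000 rad
Superposition: θ = Σ θ_i = -2911/648000 rad ≈ -0.004492 rad

θ(10/3) = -2911/648000 rad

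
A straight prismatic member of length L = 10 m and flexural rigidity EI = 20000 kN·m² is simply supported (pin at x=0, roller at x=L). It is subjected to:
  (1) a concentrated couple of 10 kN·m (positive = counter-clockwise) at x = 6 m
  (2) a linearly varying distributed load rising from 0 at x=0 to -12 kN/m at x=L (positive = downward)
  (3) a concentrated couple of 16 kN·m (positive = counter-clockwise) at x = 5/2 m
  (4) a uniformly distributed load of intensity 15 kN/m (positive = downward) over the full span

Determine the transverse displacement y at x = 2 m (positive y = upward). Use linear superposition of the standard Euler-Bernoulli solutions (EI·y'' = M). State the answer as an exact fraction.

y(2) = -8711/250000 m

Load 1 — applied couple M₀=10 kN·m at a=6 m (b=L-a=4):
  y_1 = (M₀x³/(6L)+C₁x)/EI  [x≤a] with C₁=M₀(3b²-L²)/(6L)=-26/3 = (10·2³/(6·10)+(-26/3)·2)/20000 = -1/1250 m
Load 2 — triangular load w₀=-12 kN/m (0→w₀ over full span):
  y_2 = -w₀x(7L⁴-10L²x²+3x⁴)/(360LEI) = -(-12)·2·(7·10⁴-10·10²·2²+3·2⁴)/(360·10·20000) = 344/15625 m
Load 3 — applied couple M₀=16 kN·m at a=5/2 m (b=L-a=15/2):
  y_3 = (M₀x³/(6L)+C₁x)/EI  [x≤a] with C₁=M₀(3b²-L²)/(6L)=55/3 = (16·2³/(6·10)+(55/3)·2)/20000 = 97/50000 m
Load 4 — uniform load w=15 kN/m over full span:
  y_4 = -wx(L³-2Lx²+x³)/(24EI) = -15·2·(10³-2·10·2²+2³)/(24·20000) = -29/500 m
Superposition: y = Σ y_i = -8711/250000 m ≈ -0.034844 m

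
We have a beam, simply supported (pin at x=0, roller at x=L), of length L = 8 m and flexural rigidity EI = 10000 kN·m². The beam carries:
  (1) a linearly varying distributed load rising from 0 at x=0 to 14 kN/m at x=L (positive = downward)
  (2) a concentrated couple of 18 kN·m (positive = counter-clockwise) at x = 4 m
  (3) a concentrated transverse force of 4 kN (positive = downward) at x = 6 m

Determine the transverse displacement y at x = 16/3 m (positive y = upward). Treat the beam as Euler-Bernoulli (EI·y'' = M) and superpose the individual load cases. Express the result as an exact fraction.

Load 1 — triangular load w₀=14 kN/m (0→w₀ over full span):
  y_1 = -w₀x(7L⁴-10L²x²+3x⁴)/(360LEI) = -14·(16/3)·(7·8⁴-10·8²·(16/3)²+3·(16/3)⁴)/(360·8·10000) = -15232/455625 m
Load 2 — applied couple M₀=18 kN·m at a=4 m (b=L-a=4):
  y_2 = (M₀x³/(6L)-M₀(x-a)²/2+C₁x)/EI  [x>a] with C₁=M₀(3b²-L²)/(6L)=-6 = (18·(16/3)³/(6·8)-18·((16/3)-4)²/2+(-6)·(16/3))/10000 = 1/1125 m
Load 3 — point force P=4 kN at a=6 m (b=L-a=2):
  y_3 = -Pbx(L²-b²-x²)/(6LEI)  [x≤a] = -4·2·(16/3)·(8²-2²-(16/3)²)/(6·8·10000) = -142/50625 m
Superposition: y = Σ y_i = -3221/91125 m ≈ -0.035347 m

y(16/3) = -3221/91125 m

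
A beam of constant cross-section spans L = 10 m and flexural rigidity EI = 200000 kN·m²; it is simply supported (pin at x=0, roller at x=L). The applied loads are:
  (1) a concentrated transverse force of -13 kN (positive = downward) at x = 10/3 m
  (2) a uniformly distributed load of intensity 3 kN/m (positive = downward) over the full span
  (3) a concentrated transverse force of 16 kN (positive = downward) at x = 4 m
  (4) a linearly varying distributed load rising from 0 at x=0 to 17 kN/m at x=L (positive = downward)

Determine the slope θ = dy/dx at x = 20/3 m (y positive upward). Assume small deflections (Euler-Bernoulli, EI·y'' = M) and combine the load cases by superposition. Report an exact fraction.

Load 1 — point force P=-13 kN at a=10/3 m (b=L-a=20/3):
  θ_1 = -Pa(2L²-6Lx+3x²+a²)/(6LEI)  [x>a] = -(-13)·(10/3)·(2·10²-6·10·(20/3)+3·(20/3)²+(10/3)²)/(6·10·200000) = -13/64800 rad
Load 2 — uniform load w=3 kN/m over full span:
  θ_2 = -w(L³-6Lx²+4x³)/(24EI) = -3·(10³-6·10·(20/3)²+4·(20/3)³)/(24·200000) = 13/43200 rad
Load 3 — point force P=16 kN at a=4 m (b=L-a=6):
  θ_3 = -Pa(2L²-6Lx+3x²+a²)/(6LEI)  [x>a] = -16·4·(2·10²-6·10·(20/3)+3·(20/3)²+4²)/(6·10·200000) = 38/140625 rad
Load 4 — triangular load w₀=17 kN/m (0→w₀ over full span):
  θ_4 = -w₀(7L⁴-30L²x²+15x⁴)/(360LEI) = -17·(7·10⁴-30·10²·(20/3)²+15·(20/3)⁴)/(360·10·200000) = 1547/1944000 rad
Superposition: θ = Σ θ_i = 141707/121500000 rad ≈ 0.001166 rad

θ(20/3) = 141707/121500000 rad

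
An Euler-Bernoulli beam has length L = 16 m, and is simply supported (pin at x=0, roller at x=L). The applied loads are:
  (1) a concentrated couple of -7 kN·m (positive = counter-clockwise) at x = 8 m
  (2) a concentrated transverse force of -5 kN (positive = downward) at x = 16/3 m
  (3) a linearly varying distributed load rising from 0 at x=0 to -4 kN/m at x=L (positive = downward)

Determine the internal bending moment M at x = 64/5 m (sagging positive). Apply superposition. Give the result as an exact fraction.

M(64/5) = -19907/375 kN·m

Load 1 — applied couple M₀=-7 kN·m at a=8 m (b=L-a=8):
  M_1 = M₀x/L - M₀  [x>a] = (-7)·(64/5)/16 - (-7) = 7/5 kN·m
Load 2 — point force P=-5 kN at a=16/3 m (b=L-a=32/3):
  M_2 = Pa(L-x)/L  [x>a] = (-5)·(16/3)·(16-(64/5))/16 = -16/3 kN·m
Load 3 — triangular load w₀=-4 kN/m (0→w₀ over full span):
  M_3 = w₀Lx/6 - w₀x³/(6L) = (-4)·16·(64/5)/6 - (-4)·(64/5)³/(6·16) = -6144/125 kN·m
Superposition: M = Σ M_i = -19907/375 kN·m ≈ -53.085333 kN·m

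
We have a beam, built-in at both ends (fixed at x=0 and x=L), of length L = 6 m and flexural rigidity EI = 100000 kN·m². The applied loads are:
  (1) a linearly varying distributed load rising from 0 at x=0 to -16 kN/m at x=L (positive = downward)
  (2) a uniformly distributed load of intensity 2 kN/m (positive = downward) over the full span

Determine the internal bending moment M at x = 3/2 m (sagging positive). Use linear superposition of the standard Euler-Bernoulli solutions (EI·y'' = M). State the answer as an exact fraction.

Load 1 — triangular load w₀=-16 kN/m (0→w₀ over full span):
  M_1 = 3w₀Lx/20 - w₀L²/30 - w₀x³/(6L) = 3·(-16)·6·(3/2)/20 - (-16)·6²/30 - (-16)·(3/2)³/(6·6) = -9/10 kN·m
Load 2 — uniform load w=2 kN/m over full span:
  M_2 = wLx/2 - wL²/12 - wx²/2 = 2·6·(3/2)/2 - 2·6²/12 - 2·(3/2)²/2 = 3/4 kN·m
Superposition: M = Σ M_i = -3/20 kN·m ≈ -0.150000 kN·m

M(3/2) = -3/20 kN·m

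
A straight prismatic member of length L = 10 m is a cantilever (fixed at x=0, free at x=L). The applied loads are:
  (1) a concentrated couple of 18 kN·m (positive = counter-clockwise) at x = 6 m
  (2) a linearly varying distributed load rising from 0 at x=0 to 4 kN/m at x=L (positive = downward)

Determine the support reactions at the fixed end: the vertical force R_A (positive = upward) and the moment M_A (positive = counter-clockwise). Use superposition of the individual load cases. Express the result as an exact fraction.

R_A = 20 kN, M_A = 346/3 kN·m

Load 1 — applied couple M₀=18 kN·m at a=6 m (b=L-a=4):
  R_A = 0 kN
  M_A = -M₀ = -18 kN·m
Load 2 — triangular load w₀=4 kN/m (0→w₀ over full span):
  R_A = w₀L/2 = 4·10/2 = 20 kN
  M_A = w₀L²/3 = 4·10²/3 = 400/3 kN·m
Superposition: R_A = 20 kN, M_A = 346/3 kN·m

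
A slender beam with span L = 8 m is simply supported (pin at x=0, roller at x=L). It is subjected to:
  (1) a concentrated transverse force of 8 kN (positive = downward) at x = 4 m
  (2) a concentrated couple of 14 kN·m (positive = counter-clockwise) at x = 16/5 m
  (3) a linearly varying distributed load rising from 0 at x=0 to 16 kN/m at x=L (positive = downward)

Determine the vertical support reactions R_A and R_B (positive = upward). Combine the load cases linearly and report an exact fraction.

R_A = 325/12 kN, R_B = 539/12 kN

Load 1 — point force P=8 kN at a=4 m (b=L-a=4):
  R_A = Pb/L = 8·4/8 = 4 kN
  R_B = Pa/L = 8·4/8 = 4 kN
Load 2 — applied couple M₀=14 kN·m at a=16/5 m (b=L-a=24/5):
  R_A = M₀/L = 14/8 = 7/4 kN
  R_B = -M₀/L = -14/8 = -7/4 kN
Load 3 — triangular load w₀=16 kN/m (0→w₀ over full span):
  R_A = w₀L/6 = 16·8/6 = 64/3 kN
  R_B = w₀L/3 = 16·8/3 = 128/3 kN
Superposition: R_A = 325/12 kN, R_B = 539/12 kN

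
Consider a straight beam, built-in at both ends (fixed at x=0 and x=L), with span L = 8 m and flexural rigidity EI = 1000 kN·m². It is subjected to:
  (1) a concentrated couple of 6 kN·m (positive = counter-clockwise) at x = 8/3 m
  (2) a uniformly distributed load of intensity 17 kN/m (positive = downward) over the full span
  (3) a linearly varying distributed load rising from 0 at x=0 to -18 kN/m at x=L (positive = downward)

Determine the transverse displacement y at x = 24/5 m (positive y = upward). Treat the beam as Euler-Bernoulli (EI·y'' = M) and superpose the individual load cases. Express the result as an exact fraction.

Load 1 — applied couple M₀=6 kN·m at a=8/3 m (b=L-a=16/3):
  y_1 = (R_Ax³/6 - M_Ax²/2 - M₀(x-a)²/2)/EI  [x>a] with R_A=1, M_A=0 = (1·(24/5)³/6 - 0·(24/5)²/2 - 6·((24/5)-(8/3))²/2)/1000 = 224/46875 m
Load 2 — uniform load w=17 kN/m over full span:
  y_2 = -wx²(L-x)²/(24EI) = -17·(24/5)²·(8-(24/5))²/(24·1000) = -13056/78125 m
Load 3 — triangular load w₀=-18 kN/m (0→w₀ over full span):
  y_3 = -w₀x²(L-x)²(x+2L)/(120LEI) = -(-18)·(24/5)²·(8-(24/5))²·((24/5)+2·8)/(120·8·1000) = 179712/1953125 m
Superposition: y = Σ y_i = -412064/5859375 m ≈ -0.070326 m

y(24/5) = -412064/5859375 m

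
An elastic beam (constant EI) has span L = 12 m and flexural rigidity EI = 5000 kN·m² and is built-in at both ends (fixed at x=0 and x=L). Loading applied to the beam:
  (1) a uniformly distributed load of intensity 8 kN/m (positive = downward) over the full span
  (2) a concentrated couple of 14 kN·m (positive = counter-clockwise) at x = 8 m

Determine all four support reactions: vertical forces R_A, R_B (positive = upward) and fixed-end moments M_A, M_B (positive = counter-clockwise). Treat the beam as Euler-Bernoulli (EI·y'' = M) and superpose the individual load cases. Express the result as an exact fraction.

R_A = 446/9 kN, M_A = 302/3 kN·m, R_B = 418/9 kN, M_B = -96 kN·m

Load 1 — uniform load w=8 kN/m over full span:
  R_A = wL/2 = 8·12/2 = 48 kN
  M_A = wL²/12 = 8·12²/12 = 96 kN·m
  R_B = wL/2 = 8·12/2 = 48 kN
  M_B = -wL²/12 = -8·12²/12 = -96 kN·m
Load 2 — applied couple M₀=14 kN·m at a=8 m (b=L-a=4):
  R_A = 6M₀ab/L³ = 6·14·8·4/12³ = 14/9 kN
  M_A = M₀b(2a-b)/L² = 14·4·(2·8-4)/12² = 14/3 kN·m
  R_B = -6M₀ab/L³ = -6·14·8·4/12³ = -14/9 kN
  M_B = M₀a(2b-a)/L² = 14·8·(2·4-8)/12² = 0 kN·m
Superposition: R_A = 446/9 kN, M_A = 302/3 kN·m, R_B = 418/9 kN, M_B = -96 kN·m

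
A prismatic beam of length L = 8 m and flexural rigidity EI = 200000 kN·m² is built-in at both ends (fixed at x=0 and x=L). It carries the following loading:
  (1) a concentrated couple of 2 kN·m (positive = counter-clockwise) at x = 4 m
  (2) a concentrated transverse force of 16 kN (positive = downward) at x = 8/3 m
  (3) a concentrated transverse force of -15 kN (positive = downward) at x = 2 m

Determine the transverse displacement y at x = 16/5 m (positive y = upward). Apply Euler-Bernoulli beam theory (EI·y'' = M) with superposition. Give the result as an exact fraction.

y(16/5) = -73/1250000 m

Load 1 — applied couple M₀=2 kN·m at a=4 m (b=L-a=4):
  y_1 = (R_Ax³/6 - M_Ax²/2)/EI  [x≤a] with R_A=3/8, M_A=1/2 = ((3/8)·(16/5)³/6 - (1/2)·(16/5)²/2)/200000 = -1/390625 m
Load 2 — point force P=16 kN at a=8/3 m (b=L-a=16/3):
  y_2 = -Pa²(L-x)²(3bL-(3b+a)(L-x))/(6L³EI)  [x>a] = -16·(8/3)²·(8-(16/5))²·(3·(16/3)·8-(3·(16/3)+(8/3))·(8-(16/5)))/(6·8³·200000) = -64/390625 m
Load 3 — point force P=-15 kN at a=2 m (b=L-a=6):
  y_3 = -Pa²(L-x)²(3bL-(3b+a)(L-x))/(6L³EI)  [x>a] = -(-15)·2²·(8-(16/5))²·(3·6·8-(3·6+2)·(8-(16/5)))/(6·8³·200000) = 27/250000 m
Superposition: y = Σ y_i = -73/1250000 m ≈ -0.000058 m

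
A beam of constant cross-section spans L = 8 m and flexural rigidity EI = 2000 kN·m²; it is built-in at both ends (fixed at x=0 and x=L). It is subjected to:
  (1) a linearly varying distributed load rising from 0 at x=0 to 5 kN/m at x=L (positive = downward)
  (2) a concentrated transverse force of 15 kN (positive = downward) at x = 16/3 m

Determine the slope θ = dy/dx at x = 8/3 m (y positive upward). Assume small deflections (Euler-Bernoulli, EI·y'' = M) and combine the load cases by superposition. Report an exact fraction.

Load 1 — triangular load w₀=5 kN/m (0→w₀ over full span):
  θ_1 = -w₀(2x(L-x)(L-2x)(x+2L)+x²(L-x)²)/(120LEI) = -5·(2·(8/3)·(8-(8/3))·(8-2·(8/3))·((8/3)+2·8)+(8/3)²·(8-(8/3))²)/(120·8·2000) = -128/30375 rad
Load 2 — point force P=15 kN at a=16/3 m (b=L-a=8/3):
  θ_2 = -Pb²x(2aL-(3a+b)x)/(2L³EI)  [x≤a] = -15·(8/3)²·(8/3)·(2·(16/3)·8-(3·(16/3)+(8/3))·(8/3))/(2·8³·2000) = -2/405 rad
Superposition: θ = Σ θ_i = -278/30375 rad ≈ -0.009152 rad

θ(8/3) = -278/30375 rad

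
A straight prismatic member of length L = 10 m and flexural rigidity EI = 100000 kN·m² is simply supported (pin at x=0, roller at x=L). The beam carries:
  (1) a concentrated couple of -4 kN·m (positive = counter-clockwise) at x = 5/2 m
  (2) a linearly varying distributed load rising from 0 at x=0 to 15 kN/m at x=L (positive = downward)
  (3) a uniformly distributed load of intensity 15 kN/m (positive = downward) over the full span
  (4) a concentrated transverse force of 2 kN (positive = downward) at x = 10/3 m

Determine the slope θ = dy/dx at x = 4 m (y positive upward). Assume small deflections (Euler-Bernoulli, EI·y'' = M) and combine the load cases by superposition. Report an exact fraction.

θ(4) = -480449/162000000 rad

Load 1 — applied couple M₀=-4 kN·m at a=5/2 m (b=L-a=15/2):
  θ_1 = (M₀x²/(2L)-M₀(x-a)+C₁)/EI  [x>a] with C₁=M₀(3b²-L²)/(6L)=-55/12 = ((-4)·4²/(2·10)-(-4)·(4-(5/2))+(-55/12))/100000 = -107/6000000 rad
Load 2 — triangular load w₀=15 kN/m (0→w₀ over full span):
  θ_2 = -w₀(7L⁴-30L²x²+15x⁴)/(360LEI) = -15·(7·10⁴-30·10²·4²+15·4⁴)/(360·10·100000) = -323/300000 rad
Load 3 — uniform load w=15 kN/m over full span:
  θ_3 = -w(L³-6Lx²+4x³)/(24EI) = -15·(10³-6·10·4²+4·4³)/(24·100000) = -37/20000 rad
Load 4 — point force P=2 kN at a=10/3 m (b=L-a=20/3):
  θ_4 = -Pa(2L²-6Lx+3x²+a²)/(6LEI)  [x>a] = -2·(10/3)·(2·10²-6·10·4+3·4²+(10/3)²)/(6·10·100000) = -43/2025000 rad
Superposition: θ = Σ θ_i = -480449/162000000 rad ≈ -0.002966 rad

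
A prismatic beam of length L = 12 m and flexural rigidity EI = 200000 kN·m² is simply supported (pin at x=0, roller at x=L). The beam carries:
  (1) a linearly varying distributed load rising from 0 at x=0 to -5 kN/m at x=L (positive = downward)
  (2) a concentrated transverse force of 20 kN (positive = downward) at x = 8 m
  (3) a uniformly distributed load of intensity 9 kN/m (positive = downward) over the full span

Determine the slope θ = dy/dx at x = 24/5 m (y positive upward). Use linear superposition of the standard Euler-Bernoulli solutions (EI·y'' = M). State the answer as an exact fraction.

Load 1 — triangular load w₀=-5 kN/m (0→w₀ over full span):
  θ_1 = -w₀(7L⁴-30L²x²+15x⁴)/(360LEI) = -(-5)·(7·12⁴-30·12²·(24/5)²+15·(24/5)⁴)/(360·12·200000) = 969/3125000 rad
Load 2 — point force P=20 kN at a=8 m (b=L-a=4):
  θ_2 = -Pb(L²-b²-3x²)/(6LEI)  [x≤a] = -20·4·(12²-4²-3·(24/5)²)/(6·12·200000) = -46/140625 rad
Load 3 — uniform load w=9 kN/m over full span:
  θ_3 = -w(L³-6Lx²+4x³)/(24EI) = -9·(12³-6·12·(24/5)²+4·(24/5)³)/(24·200000) = -2997/3125000 rad
Superposition: θ = Σ θ_i = -6863/7031250 rad ≈ -0.000976 rad

θ(24/5) = -6863/7031250 rad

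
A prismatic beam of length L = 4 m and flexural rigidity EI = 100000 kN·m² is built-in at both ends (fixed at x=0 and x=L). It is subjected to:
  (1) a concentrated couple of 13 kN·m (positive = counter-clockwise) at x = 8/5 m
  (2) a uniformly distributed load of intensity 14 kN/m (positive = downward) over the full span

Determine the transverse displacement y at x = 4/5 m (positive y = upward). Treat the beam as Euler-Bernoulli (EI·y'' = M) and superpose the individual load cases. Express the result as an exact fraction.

y(4/5) = -4597/117187500 m

Load 1 — applied couple M₀=13 kN·m at a=8/5 m (b=L-a=12/5):
  y_1 = (R_Ax³/6 - M_Ax²/2)/EI  [x≤a] with R_A=117/25, M_A=39/25 = ((117/25)·(4/5)³/6 - (39/25)·(4/5)²/2)/100000 = -39/39062500 m
Load 2 — uniform load w=14 kN/m over full span:
  y_2 = -wx²(L-x)²/(24EI) = -14·(4/5)²·(4-(4/5))²/(24·100000) = -224/5859375 m
Superposition: y = Σ y_i = -4597/117187500 m ≈ -0.000039 m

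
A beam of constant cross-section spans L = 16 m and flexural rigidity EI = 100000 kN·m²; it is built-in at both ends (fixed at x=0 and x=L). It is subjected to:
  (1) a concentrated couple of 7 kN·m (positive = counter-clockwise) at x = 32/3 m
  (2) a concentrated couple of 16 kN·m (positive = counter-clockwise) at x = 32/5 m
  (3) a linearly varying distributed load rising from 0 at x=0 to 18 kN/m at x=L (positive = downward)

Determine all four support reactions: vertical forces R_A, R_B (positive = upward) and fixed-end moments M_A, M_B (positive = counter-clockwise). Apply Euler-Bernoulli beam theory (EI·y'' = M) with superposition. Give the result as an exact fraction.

Load 1 — applied couple M₀=7 kN·m at a=32/3 m (b=L-a=16/3):
  R_A = 6M₀ab/L³ = 6·7·(32/3)·(16/3)/16³ = 7/12 kN
  M_A = M₀b(2a-b)/L² = 7·(16/3)·(2·(32/3)-(16/3))/16² = 7/3 kN·m
  R_B = -6M₀ab/L³ = -6·7·(32/3)·(16/3)/16³ = -7/12 kN
  M_B = M₀a(2b-a)/L² = 7·(32/3)·(2·(16/3)-(32/3))/16² = 0 kN·m
Load 2 — applied couple M₀=16 kN·m at a=32/5 m (b=L-a=48/5):
  R_A = 6M₀ab/L³ = 6·16·(32/5)·(48/5)/16³ = 36/25 kN
  M_A = M₀b(2a-b)/L² = 16·(48/5)·(2·(32/5)-(48/5))/16² = 48/25 kN·m
  R_B = -6M₀ab/L³ = -6·16·(32/5)·(48/5)/16³ = -36/25 kN
  M_B = M₀a(2b-a)/L² = 16·(32/5)·(2·(48/5)-(32/5))/16² = 128/25 kN·m
Load 3 — triangular load w₀=18 kN/m (0→w₀ over full span):
  R_A = 3w₀L/20 = 3·18·16/20 = 216/5 kN
  M_A = w₀L²/30 = 18·16²/30 = 768/5 kN·m
  R_B = 7w₀L/20 = 7·18·16/20 = 504/5 kN
  M_B = -w₀L²/20 = -18·16²/20 = -1152/5 kN·m
Superposition: R_A = 13567/300 kN, M_A = 11839/75 kN·m, R_B = 29633/300 kN, M_B = -5632/25 kN·m

R_A = 13567/300 kN, M_A = 11839/75 kN·m, R_B = 29633/300 kN, M_B = -5632/25 kN·m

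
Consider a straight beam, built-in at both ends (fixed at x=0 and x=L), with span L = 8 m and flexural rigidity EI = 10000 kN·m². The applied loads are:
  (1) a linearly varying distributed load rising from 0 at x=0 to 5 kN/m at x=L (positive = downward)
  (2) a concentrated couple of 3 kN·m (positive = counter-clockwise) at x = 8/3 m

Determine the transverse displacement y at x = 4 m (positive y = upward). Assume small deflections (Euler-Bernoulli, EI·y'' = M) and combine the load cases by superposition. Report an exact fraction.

Load 1 — triangular load w₀=5 kN/m (0→w₀ over full span):
  y_1 = -w₀x²(L-x)²(x+2L)/(120LEI) = -5·4²·(8-4)²·(4+2·8)/(120·8·10000) = -1/375 m
Load 2 — applied couple M₀=3 kN·m at a=8/3 m (b=L-a=16/3):
  y_2 = (R_Ax³/6 - M_Ax²/2 - M₀(x-a)²/2)/EI  [x>a] with R_A=1/2, M_A=0 = ((1/2)·4³/6 - 0·4²/2 - 3·(4-(8/3))²/2)/10000 = 1/3750 m
Superposition: y = Σ y_i = -3/1250 m ≈ -0.002400 m

y(4) = -3/1250 m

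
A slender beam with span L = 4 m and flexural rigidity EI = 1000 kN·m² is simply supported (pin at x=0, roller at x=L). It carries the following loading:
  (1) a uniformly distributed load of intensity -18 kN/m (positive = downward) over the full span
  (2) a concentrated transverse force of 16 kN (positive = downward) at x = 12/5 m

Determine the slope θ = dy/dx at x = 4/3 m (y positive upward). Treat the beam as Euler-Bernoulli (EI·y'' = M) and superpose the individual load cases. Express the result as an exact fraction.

Load 1 — uniform load w=-18 kN/m over full span:
  θ_1 = -w(L³-6Lx²+4x³)/(24EI) = -(-18)·(4³-6·4·(4/3)²+4·(4/3)³)/(24·1000) = 26/1125 rad
Load 2 — point force P=16 kN at a=12/5 m (b=L-a=8/5):
  θ_2 = -Pb(L²-b²-3x²)/(6LEI)  [x≤a] = -16·(8/5)·(4²-(8/5)²-3·(4/3)²)/(6·4·1000) = -1216/140625 rad
Superposition: θ = Σ θ_i = 226/15625 rad ≈ 0.014464 rad

θ(4/3) = 226/15625 rad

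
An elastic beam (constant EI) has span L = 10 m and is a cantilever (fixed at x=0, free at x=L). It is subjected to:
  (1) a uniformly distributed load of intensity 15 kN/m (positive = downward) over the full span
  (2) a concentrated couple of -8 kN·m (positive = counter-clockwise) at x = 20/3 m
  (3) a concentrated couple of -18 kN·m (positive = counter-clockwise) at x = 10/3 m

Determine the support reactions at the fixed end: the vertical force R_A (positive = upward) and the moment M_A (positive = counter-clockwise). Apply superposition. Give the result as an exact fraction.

Load 1 — uniform load w=15 kN/m over full span:
  R_A = wL = 15·10 = 150 kN
  M_A = wL²/2 = 15·10²/2 = 750 kN·m
Load 2 — applied couple M₀=-8 kN·m at a=20/3 m (b=L-a=10/3):
  R_A = 0 kN
  M_A = -M₀ = -(-8) = 8 kN·m
Load 3 — applied couple M₀=-18 kN·m at a=10/3 m (b=L-a=20/3):
  R_A = 0 kN
  M_A = -M₀ = -(-18) = 18 kN·m
Superposition: R_A = 150 kN, M_A = 776 kN·m

R_A = 150 kN, M_A = 776 kN·m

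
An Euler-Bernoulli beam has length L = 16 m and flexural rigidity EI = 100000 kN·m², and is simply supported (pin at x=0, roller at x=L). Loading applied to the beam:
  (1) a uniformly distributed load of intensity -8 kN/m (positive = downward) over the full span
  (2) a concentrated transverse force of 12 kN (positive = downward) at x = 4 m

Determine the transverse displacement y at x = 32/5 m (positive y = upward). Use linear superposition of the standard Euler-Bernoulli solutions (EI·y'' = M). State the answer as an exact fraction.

Load 1 — uniform load w=-8 kN/m over full span:
  y_1 = -wx(L³-2Lx²+x³)/(24EI) = -(-8)·(32/5)·(16³-2·16·(32/5)²+(32/5)³)/(24·100000) = 126976/1953125 m
Load 2 — point force P=12 kN at a=4 m (b=L-a=12):
  y_2 = -Pa(L-x)(2Lx-a²-x²)/(6LEI)  [x>a] = -12·4·(16-(32/5))·(2·16·(32/5)-4²-(32/5)²)/(6·16·100000) = -2772/390625 m
Superposition: y = Σ y_i = 113116/1953125 m ≈ 0.057915 m

y(32/5) = 113116/1953125 m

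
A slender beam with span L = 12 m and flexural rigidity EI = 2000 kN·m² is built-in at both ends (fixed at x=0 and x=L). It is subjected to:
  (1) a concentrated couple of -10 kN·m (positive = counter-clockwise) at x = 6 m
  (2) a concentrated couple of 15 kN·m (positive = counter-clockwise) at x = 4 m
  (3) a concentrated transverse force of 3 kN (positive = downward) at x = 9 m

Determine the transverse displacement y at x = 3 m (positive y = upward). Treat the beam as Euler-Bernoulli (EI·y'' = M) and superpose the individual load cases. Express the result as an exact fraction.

Load 1 — applied couple M₀=-10 kN·m at a=6 m (b=L-a=6):
  y_1 = (R_Ax³/6 - M_Ax²/2)/EI  [x≤a] with R_A=-5/4, M_A=-5/2 = ((-5/4)·3³/6 - (-5/2)·3²/2)/2000 = 9/3200 m
Load 2 — applied couple M₀=15 kN·m at a=4 m (b=L-a=8):
  y_2 = (R_Ax³/6 - M_Ax²/2)/EI  [x≤a] with R_A=5/3, M_A=0 = ((5/3)·3³/6 - 0·3²/2)/2000 = 3/800 m
Load 3 — point force P=3 kN at a=9 m (b=L-a=3):
  y_3 = -Pb²x²(3aL-(3a+b)x)/(6L³EI)  [x≤a] = -3·3²·3²·(3·9·12-(3·9+3)·3)/(6·12³·2000) = -351/128000 m
Superposition: y = Σ y_i = 489/128000 m ≈ 0.003820 m

y(3) = 489/128000 m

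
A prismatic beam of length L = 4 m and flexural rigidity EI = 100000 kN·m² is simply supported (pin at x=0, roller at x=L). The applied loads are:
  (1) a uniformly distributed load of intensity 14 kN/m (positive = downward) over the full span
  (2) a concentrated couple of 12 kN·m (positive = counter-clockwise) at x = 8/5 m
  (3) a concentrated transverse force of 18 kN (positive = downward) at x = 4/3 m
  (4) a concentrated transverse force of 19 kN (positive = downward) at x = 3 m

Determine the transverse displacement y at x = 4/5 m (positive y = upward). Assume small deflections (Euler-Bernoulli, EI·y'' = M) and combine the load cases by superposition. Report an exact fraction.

Load 1 — uniform load w=14 kN/m over full span:
  y_1 = -wx(L³-2Lx²+x³)/(24EI) = -14·(4/5)·(4³-2·4·(4/5)²+(4/5)³)/(24·100000) = -1624/5859375 m
Load 2 — applied couple M₀=12 kN·m at a=8/5 m (b=L-a=12/5):
  y_2 = (M₀x³/(6L)+C₁x)/EI  [x≤a] with C₁=M₀(3b²-L²)/(6L)=16/25 = (12·(4/5)³/(6·4)+(16/25)·(4/5))/100000 = 3/390625 m
Load 3 — point force P=18 kN at a=4/3 m (b=L-a=8/3):
  y_3 = -Pbx(L²-b²-x²)/(6LEI)  [x≤a] = -18·(8/3)·(4/5)·(4²-(8/3)²-(4/5)²)/(6·4·100000) = -464/3515625 m
Load 4 — point force P=19 kN at a=3 m (b=L-a=1):
  y_4 = -Pbx(L²-b²-x²)/(6LEI)  [x≤a] = -19·1·(4/5)·(4²-1²-(4/5)²)/(6·4·100000) = -6821/75000000 m
Superposition: y = Σ y_i = -553963/1125000000 m ≈ -0.000492 m

y(4/5) = -553963/1125000000 m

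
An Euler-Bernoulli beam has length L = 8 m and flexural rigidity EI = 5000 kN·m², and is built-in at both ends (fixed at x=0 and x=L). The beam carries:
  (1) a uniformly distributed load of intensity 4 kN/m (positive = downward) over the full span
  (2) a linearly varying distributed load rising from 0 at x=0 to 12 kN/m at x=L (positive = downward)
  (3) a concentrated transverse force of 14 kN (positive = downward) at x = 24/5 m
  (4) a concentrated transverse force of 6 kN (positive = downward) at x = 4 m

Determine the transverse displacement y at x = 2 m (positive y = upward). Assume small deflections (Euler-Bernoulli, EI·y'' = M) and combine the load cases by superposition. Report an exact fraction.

y(2) = -119/7500 m

Load 1 — uniform load w=4 kN/m over full span:
  y_1 = -wx²(L-x)²/(24EI) = -4·2²·(8-2)²/(24·5000) = -3/625 m
Load 2 — triangular load w₀=12 kN/m (0→w₀ over full span):
  y_2 = -w₀x²(L-x)²(x+2L)/(120LEI) = -12·2²·(8-2)²·(2+2·8)/(120·8·5000) = -81/12500 m
Load 3 — point force P=14 kN at a=24/5 m (b=L-a=16/5):
  y_3 = -Pb²x²(3aL-(3a+b)x)/(6L³EI)  [x≤a] = -14·(16/5)²·2²·(3·(24/5)·8-(3·(24/5)+(16/5))·2)/(6·8³·5000) = -28/9375 m
Load 4 — point force P=6 kN at a=4 m (b=L-a=4):
  y_4 = -Pb²x²(3aL-(3a+b)x)/(6L³EI)  [x≤a] = -6·4²·2²·(3·4·8-(3·4+4)·2)/(6·8³·5000) = -1/625 m
Superposition: y = Σ y_i = -119/7500 m ≈ -0.015867 m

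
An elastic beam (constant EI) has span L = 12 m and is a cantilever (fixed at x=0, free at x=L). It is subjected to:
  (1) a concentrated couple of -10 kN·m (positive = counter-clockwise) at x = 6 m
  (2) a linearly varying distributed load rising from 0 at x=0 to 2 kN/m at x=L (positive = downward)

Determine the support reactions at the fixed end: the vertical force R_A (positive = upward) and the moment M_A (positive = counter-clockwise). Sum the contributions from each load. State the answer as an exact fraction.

Load 1 — applied couple M₀=-10 kN·m at a=6 m (b=L-a=6):
  R_A = 0 kN
  M_A = -M₀ = -(-10) = 10 kN·m
Load 2 — triangular load w₀=2 kN/m (0→w₀ over full span):
  R_A = w₀L/2 = 2·12/2 = 12 kN
  M_A = w₀L²/3 = 2·12²/3 = 96 kN·m
Superposition: R_A = 12 kN, M_A = 106 kN·m

R_A = 12 kN, M_A = 106 kN·m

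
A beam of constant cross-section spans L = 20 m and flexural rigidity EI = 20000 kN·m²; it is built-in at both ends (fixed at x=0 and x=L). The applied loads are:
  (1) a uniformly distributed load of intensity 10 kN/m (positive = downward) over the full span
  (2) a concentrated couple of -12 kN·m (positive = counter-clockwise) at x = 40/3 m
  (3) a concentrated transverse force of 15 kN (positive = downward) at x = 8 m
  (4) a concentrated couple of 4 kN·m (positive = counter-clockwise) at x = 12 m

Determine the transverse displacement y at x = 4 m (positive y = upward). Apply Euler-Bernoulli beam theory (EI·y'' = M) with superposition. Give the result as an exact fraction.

y(4) = -7548/78125 m

Load 1 — uniform load w=10 kN/m over full span:
  y_1 = -wx²(L-x)²/(24EI) = -10·4²·(20-4)²/(24·20000) = -32/375 m
Load 2 — applied couple M₀=-12 kN·m at a=40/3 m (b=L-a=20/3):
  y_2 = (R_Ax³/6 - M_Ax²/2)/EI  [x≤a] with R_A=-4/5, M_A=-4 = ((-4/5)·4³/6 - (-4)·4²/2)/20000 = 11/9375 m
Load 3 — point force P=15 kN at a=8 m (b=L-a=12):
  y_3 = -Pb²x²(3aL-(3a+b)x)/(6L³EI)  [x≤a] = -15·12²·4²·(3·8·20-(3·8+12)·4)/(6·20³·20000) = -189/15625 m
Load 4 — applied couple M₀=4 kN·m at a=12 m (b=L-a=8):
  y_4 = (R_Ax³/6 - M_Ax²/2)/EI  [x≤a] with R_A=36/125, M_A=32/25 = ((36/125)·4³/6 - (32/25)·4²/2)/20000 = -28/78125 m
Superposition: y = Σ y_i = -7548/78125 m ≈ -0.096614 m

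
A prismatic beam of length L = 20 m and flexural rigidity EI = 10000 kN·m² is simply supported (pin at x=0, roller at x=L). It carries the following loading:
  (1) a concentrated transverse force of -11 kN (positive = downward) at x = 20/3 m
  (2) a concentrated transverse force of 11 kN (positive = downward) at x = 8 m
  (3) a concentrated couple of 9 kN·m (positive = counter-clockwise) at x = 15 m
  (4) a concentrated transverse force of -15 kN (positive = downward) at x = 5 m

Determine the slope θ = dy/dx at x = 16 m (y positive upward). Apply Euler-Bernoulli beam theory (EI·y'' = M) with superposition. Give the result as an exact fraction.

θ(16) = -254179/16200000 rad

Load 1 — point force P=-11 kN at a=20/3 m (b=L-a=40/3):
  θ_1 = -Pa(2L²-6Lx+3x²+a²)/(6LEI)  [x>a] = -(-11)·(20/3)·(2·20²-6·20·16+3·16²+(20/3)²)/(6·20·10000) = -1903/101250 rad
Load 2 — point force P=11 kN at a=8 m (b=L-a=12):
  θ_2 = -Pa(2L²-6Lx+3x²+a²)/(6LEI)  [x>a] = -11·8·(2·20²-6·20·16+3·16²+8²)/(6·20·10000) = 66/3125 rad
Load 3 — applied couple M₀=9 kN·m at a=15 m (b=L-a=5):
  θ_3 = (M₀x²/(2L)-M₀(x-a)+C₁)/EI  [x>a] with C₁=M₀(3b²-L²)/(6L)=-195/8 = (9·16²/(2·20)-9·(16-15)+(-195/8))/10000 = 969/400000 rad
Load 4 — point force P=-15 kN at a=5 m (b=L-a=15):
  θ_4 = -Pa(2L²-6Lx+3x²+a²)/(6LEI)  [x>a] = -(-15)·5·(2·20²-6·20·16+3·16²+5²)/(6·20·10000) = -327/16000 rad
Superposition: θ = Σ θ_i = -254179/16200000 rad ≈ -0.015690 rad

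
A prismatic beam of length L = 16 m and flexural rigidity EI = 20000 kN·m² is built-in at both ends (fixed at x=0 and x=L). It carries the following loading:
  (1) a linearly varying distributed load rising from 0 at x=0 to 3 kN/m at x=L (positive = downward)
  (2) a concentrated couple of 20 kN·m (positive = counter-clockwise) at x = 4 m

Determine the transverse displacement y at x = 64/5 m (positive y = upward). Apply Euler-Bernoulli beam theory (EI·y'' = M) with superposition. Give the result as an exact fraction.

y(64/5) = -45469/9765625 m

Load 1 — triangular load w₀=3 kN/m (0→w₀ over full span):
  y_1 = -w₀x²(L-x)²(x+2L)/(120LEI) = -3·(64/5)²·(16-(64/5))²·((64/5)+2·16)/(120·16·20000) = -57344/9765625 m
Load 2 — applied couple M₀=20 kN·m at a=4 m (b=L-a=12):
  y_2 = (R_Ax³/6 - M_Ax²/2 - M₀(x-a)²/2)/EI  [x>a] with R_A=45/32, M_A=-15/4 = ((45/32)·(64/5)³/6 - (-15/4)·(64/5)²/2 - 20·((64/5)-4)²/2)/20000 = 19/15625 m
Superposition: y = Σ y_i = -45469/9765625 m ≈ -0.004656 m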